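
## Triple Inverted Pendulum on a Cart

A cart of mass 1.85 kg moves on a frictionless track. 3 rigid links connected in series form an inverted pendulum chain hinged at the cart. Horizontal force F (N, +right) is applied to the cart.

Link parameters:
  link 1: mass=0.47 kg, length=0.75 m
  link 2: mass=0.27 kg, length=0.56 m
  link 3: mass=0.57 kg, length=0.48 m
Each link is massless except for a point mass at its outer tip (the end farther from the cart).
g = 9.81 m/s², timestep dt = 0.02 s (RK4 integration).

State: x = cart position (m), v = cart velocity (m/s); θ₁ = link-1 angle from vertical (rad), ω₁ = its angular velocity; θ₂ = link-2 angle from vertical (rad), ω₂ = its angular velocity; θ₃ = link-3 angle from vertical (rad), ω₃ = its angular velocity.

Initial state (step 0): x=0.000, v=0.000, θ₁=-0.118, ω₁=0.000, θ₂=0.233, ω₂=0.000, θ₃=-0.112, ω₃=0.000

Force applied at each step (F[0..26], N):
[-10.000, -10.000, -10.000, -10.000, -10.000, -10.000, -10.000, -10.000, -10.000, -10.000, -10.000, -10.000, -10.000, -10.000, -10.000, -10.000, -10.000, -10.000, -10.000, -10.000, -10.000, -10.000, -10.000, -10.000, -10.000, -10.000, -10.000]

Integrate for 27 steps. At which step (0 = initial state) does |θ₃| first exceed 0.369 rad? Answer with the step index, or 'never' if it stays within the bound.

apply F[0]=-10.000 → step 1: x=-0.001, v=-0.095, θ₁=-0.118, ω₁=-0.013, θ₂=0.237, ω₂=0.423, θ₃=-0.115, ω₃=-0.291
apply F[1]=-10.000 → step 2: x=-0.004, v=-0.191, θ₁=-0.119, ω₁=-0.023, θ₂=0.250, ω₂=0.841, θ₃=-0.124, ω₃=-0.580
apply F[2]=-10.000 → step 3: x=-0.009, v=-0.287, θ₁=-0.119, ω₁=-0.027, θ₂=0.271, ω₂=1.250, θ₃=-0.138, ω₃=-0.859
apply F[3]=-10.000 → step 4: x=-0.015, v=-0.384, θ₁=-0.120, ω₁=-0.021, θ₂=0.300, ω₂=1.642, θ₃=-0.158, ω₃=-1.123
apply F[4]=-10.000 → step 5: x=-0.024, v=-0.482, θ₁=-0.120, ω₁=-0.002, θ₂=0.336, ω₂=2.009, θ₃=-0.183, ω₃=-1.363
apply F[5]=-10.000 → step 6: x=-0.035, v=-0.581, θ₁=-0.119, ω₁=0.032, θ₂=0.380, ω₂=2.345, θ₃=-0.212, ω₃=-1.568
apply F[6]=-10.000 → step 7: x=-0.047, v=-0.681, θ₁=-0.118, ω₁=0.081, θ₂=0.430, ω₂=2.648, θ₃=-0.245, ω₃=-1.734
apply F[7]=-10.000 → step 8: x=-0.062, v=-0.782, θ₁=-0.116, ω₁=0.147, θ₂=0.486, ω₂=2.920, θ₃=-0.281, ω₃=-1.857
apply F[8]=-10.000 → step 9: x=-0.078, v=-0.883, θ₁=-0.112, ω₁=0.227, θ₂=0.547, ω₂=3.164, θ₃=-0.319, ω₃=-1.937
apply F[9]=-10.000 → step 10: x=-0.097, v=-0.985, θ₁=-0.107, ω₁=0.323, θ₂=0.612, ω₂=3.386, θ₃=-0.358, ω₃=-1.975
apply F[10]=-10.000 → step 11: x=-0.118, v=-1.088, θ₁=-0.099, ω₁=0.432, θ₂=0.682, ω₂=3.595, θ₃=-0.398, ω₃=-1.974
apply F[11]=-10.000 → step 12: x=-0.141, v=-1.191, θ₁=-0.090, ω₁=0.557, θ₂=0.756, ω₂=3.795, θ₃=-0.437, ω₃=-1.934
apply F[12]=-10.000 → step 13: x=-0.166, v=-1.296, θ₁=-0.077, ω₁=0.697, θ₂=0.834, ω₂=3.994, θ₃=-0.475, ω₃=-1.856
apply F[13]=-10.000 → step 14: x=-0.193, v=-1.401, θ₁=-0.062, ω₁=0.854, θ₂=0.916, ω₂=4.196, θ₃=-0.511, ω₃=-1.737
apply F[14]=-10.000 → step 15: x=-0.222, v=-1.507, θ₁=-0.043, ω₁=1.032, θ₂=1.002, ω₂=4.405, θ₃=-0.544, ω₃=-1.577
apply F[15]=-10.000 → step 16: x=-0.253, v=-1.613, θ₁=-0.020, ω₁=1.233, θ₂=1.092, ω₂=4.625, θ₃=-0.574, ω₃=-1.372
apply F[16]=-10.000 → step 17: x=-0.286, v=-1.721, θ₁=0.007, ω₁=1.461, θ₂=1.187, ω₂=4.859, θ₃=-0.599, ω₃=-1.118
apply F[17]=-10.000 → step 18: x=-0.322, v=-1.830, θ₁=0.039, ω₁=1.721, θ₂=1.286, ω₂=5.106, θ₃=-0.618, ω₃=-0.812
apply F[18]=-10.000 → step 19: x=-0.359, v=-1.940, θ₁=0.076, ω₁=2.019, θ₂=1.391, ω₂=5.365, θ₃=-0.631, ω₃=-0.453
apply F[19]=-10.000 → step 20: x=-0.399, v=-2.050, θ₁=0.120, ω₁=2.360, θ₂=1.501, ω₂=5.627, θ₃=-0.636, ω₃=-0.042
apply F[20]=-10.000 → step 21: x=-0.441, v=-2.160, θ₁=0.171, ω₁=2.747, θ₂=1.616, ω₂=5.881, θ₃=-0.632, ω₃=0.414
apply F[21]=-10.000 → step 22: x=-0.486, v=-2.269, θ₁=0.230, ω₁=3.180, θ₂=1.736, ω₂=6.105, θ₃=-0.619, ω₃=0.899
apply F[22]=-10.000 → step 23: x=-0.532, v=-2.376, θ₁=0.298, ω₁=3.656, θ₂=1.860, ω₂=6.270, θ₃=-0.596, ω₃=1.392
apply F[23]=-10.000 → step 24: x=-0.581, v=-2.478, θ₁=0.376, ω₁=4.160, θ₂=1.986, ω₂=6.339, θ₃=-0.564, ω₃=1.862
apply F[24]=-10.000 → step 25: x=-0.631, v=-2.571, θ₁=0.465, ω₁=4.674, θ₂=2.112, ω₂=6.272, θ₃=-0.522, ω₃=2.278
apply F[25]=-10.000 → step 26: x=-0.683, v=-2.652, θ₁=0.563, ω₁=5.171, θ₂=2.236, ω₂=6.034, θ₃=-0.473, ω₃=2.617
apply F[26]=-10.000 → step 27: x=-0.737, v=-2.717, θ₁=0.671, ω₁=5.624, θ₂=2.353, ω₂=5.607, θ₃=-0.418, ω₃=2.865
|θ₃| = 0.398 > 0.369 first at step 11.

Answer: 11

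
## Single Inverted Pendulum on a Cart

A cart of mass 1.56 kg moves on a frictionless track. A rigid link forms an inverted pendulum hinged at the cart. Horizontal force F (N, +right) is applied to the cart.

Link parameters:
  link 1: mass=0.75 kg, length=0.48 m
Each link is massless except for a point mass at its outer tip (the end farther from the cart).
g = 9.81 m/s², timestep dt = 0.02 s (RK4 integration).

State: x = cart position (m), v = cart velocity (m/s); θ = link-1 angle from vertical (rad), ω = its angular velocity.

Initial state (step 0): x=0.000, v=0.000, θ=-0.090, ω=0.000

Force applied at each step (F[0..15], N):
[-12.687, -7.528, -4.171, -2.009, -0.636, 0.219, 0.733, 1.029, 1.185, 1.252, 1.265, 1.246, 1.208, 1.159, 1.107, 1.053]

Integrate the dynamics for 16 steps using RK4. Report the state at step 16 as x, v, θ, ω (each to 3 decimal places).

apply F[0]=-12.687 → step 1: x=-0.002, v=-0.154, θ=-0.087, ω=0.283
apply F[1]=-7.528 → step 2: x=-0.005, v=-0.242, θ=-0.080, ω=0.432
apply F[2]=-4.171 → step 3: x=-0.011, v=-0.288, θ=-0.071, ω=0.497
apply F[3]=-2.009 → step 4: x=-0.017, v=-0.308, θ=-0.061, ω=0.511
apply F[4]=-0.636 → step 5: x=-0.023, v=-0.311, θ=-0.051, ω=0.495
apply F[5]=+0.219 → step 6: x=-0.029, v=-0.304, θ=-0.041, ω=0.461
apply F[6]=+0.733 → step 7: x=-0.035, v=-0.291, θ=-0.032, ω=0.420
apply F[7]=+1.029 → step 8: x=-0.041, v=-0.275, θ=-0.024, ω=0.375
apply F[8]=+1.185 → step 9: x=-0.046, v=-0.258, θ=-0.017, ω=0.331
apply F[9]=+1.252 → step 10: x=-0.051, v=-0.241, θ=-0.011, ω=0.289
apply F[10]=+1.265 → step 11: x=-0.056, v=-0.224, θ=-0.006, ω=0.250
apply F[11]=+1.246 → step 12: x=-0.060, v=-0.208, θ=-0.001, ω=0.215
apply F[12]=+1.208 → step 13: x=-0.064, v=-0.192, θ=0.003, ω=0.183
apply F[13]=+1.159 → step 14: x=-0.068, v=-0.178, θ=0.006, ω=0.155
apply F[14]=+1.107 → step 15: x=-0.071, v=-0.164, θ=0.009, ω=0.130
apply F[15]=+1.053 → step 16: x=-0.074, v=-0.152, θ=0.012, ω=0.108

Answer: x=-0.074, v=-0.152, θ=0.012, ω=0.108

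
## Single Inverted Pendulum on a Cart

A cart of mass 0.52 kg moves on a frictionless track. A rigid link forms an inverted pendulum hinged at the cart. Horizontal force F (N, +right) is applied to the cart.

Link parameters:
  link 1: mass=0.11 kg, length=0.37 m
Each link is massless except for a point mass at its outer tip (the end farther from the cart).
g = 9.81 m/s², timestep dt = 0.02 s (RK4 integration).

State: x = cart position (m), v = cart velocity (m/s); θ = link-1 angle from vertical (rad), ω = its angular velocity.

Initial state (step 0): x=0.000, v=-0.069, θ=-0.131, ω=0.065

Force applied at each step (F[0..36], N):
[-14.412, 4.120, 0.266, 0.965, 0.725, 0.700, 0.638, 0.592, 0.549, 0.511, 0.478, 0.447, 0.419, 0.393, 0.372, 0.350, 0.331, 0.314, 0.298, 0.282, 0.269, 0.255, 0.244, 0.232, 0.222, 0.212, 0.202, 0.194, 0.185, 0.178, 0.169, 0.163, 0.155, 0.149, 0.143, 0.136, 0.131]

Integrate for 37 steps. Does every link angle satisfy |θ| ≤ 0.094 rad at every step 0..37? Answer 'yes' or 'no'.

apply F[0]=-14.412 → step 1: x=-0.007, v=-0.616, θ=-0.116, ω=1.466
apply F[1]=+4.120 → step 2: x=-0.018, v=-0.454, θ=-0.091, ω=0.976
apply F[2]=+0.266 → step 3: x=-0.027, v=-0.441, θ=-0.073, ω=0.897
apply F[3]=+0.965 → step 4: x=-0.035, v=-0.401, θ=-0.056, ω=0.756
apply F[4]=+0.725 → step 5: x=-0.043, v=-0.371, θ=-0.042, ω=0.649
apply F[5]=+0.700 → step 6: x=-0.050, v=-0.343, θ=-0.030, ω=0.554
apply F[6]=+0.638 → step 7: x=-0.056, v=-0.317, θ=-0.020, ω=0.471
apply F[7]=+0.592 → step 8: x=-0.063, v=-0.294, θ=-0.011, ω=0.400
apply F[8]=+0.549 → step 9: x=-0.068, v=-0.273, θ=-0.004, ω=0.338
apply F[9]=+0.511 → step 10: x=-0.073, v=-0.253, θ=0.003, ω=0.285
apply F[10]=+0.478 → step 11: x=-0.078, v=-0.235, θ=0.008, ω=0.238
apply F[11]=+0.447 → step 12: x=-0.083, v=-0.218, θ=0.012, ω=0.198
apply F[12]=+0.419 → step 13: x=-0.087, v=-0.202, θ=0.016, ω=0.164
apply F[13]=+0.393 → step 14: x=-0.091, v=-0.188, θ=0.019, ω=0.134
apply F[14]=+0.372 → step 15: x=-0.095, v=-0.175, θ=0.021, ω=0.108
apply F[15]=+0.350 → step 16: x=-0.098, v=-0.162, θ=0.023, ω=0.086
apply F[16]=+0.331 → step 17: x=-0.101, v=-0.150, θ=0.025, ω=0.067
apply F[17]=+0.314 → step 18: x=-0.104, v=-0.139, θ=0.026, ω=0.051
apply F[18]=+0.298 → step 19: x=-0.107, v=-0.129, θ=0.027, ω=0.036
apply F[19]=+0.282 → step 20: x=-0.109, v=-0.119, θ=0.027, ω=0.024
apply F[20]=+0.269 → step 21: x=-0.111, v=-0.110, θ=0.028, ω=0.014
apply F[21]=+0.255 → step 22: x=-0.114, v=-0.101, θ=0.028, ω=0.005
apply F[22]=+0.244 → step 23: x=-0.115, v=-0.093, θ=0.028, ω=-0.002
apply F[23]=+0.232 → step 24: x=-0.117, v=-0.085, θ=0.028, ω=-0.008
apply F[24]=+0.222 → step 25: x=-0.119, v=-0.078, θ=0.028, ω=-0.013
apply F[25]=+0.212 → step 26: x=-0.120, v=-0.071, θ=0.027, ω=-0.018
apply F[26]=+0.202 → step 27: x=-0.122, v=-0.064, θ=0.027, ω=-0.022
apply F[27]=+0.194 → step 28: x=-0.123, v=-0.058, θ=0.026, ω=-0.025
apply F[28]=+0.185 → step 29: x=-0.124, v=-0.052, θ=0.026, ω=-0.027
apply F[29]=+0.178 → step 30: x=-0.125, v=-0.046, θ=0.025, ω=-0.029
apply F[30]=+0.169 → step 31: x=-0.126, v=-0.041, θ=0.025, ω=-0.031
apply F[31]=+0.163 → step 32: x=-0.127, v=-0.035, θ=0.024, ω=-0.032
apply F[32]=+0.155 → step 33: x=-0.127, v=-0.030, θ=0.023, ω=-0.033
apply F[33]=+0.149 → step 34: x=-0.128, v=-0.026, θ=0.023, ω=-0.033
apply F[34]=+0.143 → step 35: x=-0.128, v=-0.021, θ=0.022, ω=-0.034
apply F[35]=+0.136 → step 36: x=-0.129, v=-0.017, θ=0.021, ω=-0.034
apply F[36]=+0.131 → step 37: x=-0.129, v=-0.013, θ=0.021, ω=-0.034
Max |angle| over trajectory = 0.131 rad; bound = 0.094 → exceeded.

Answer: no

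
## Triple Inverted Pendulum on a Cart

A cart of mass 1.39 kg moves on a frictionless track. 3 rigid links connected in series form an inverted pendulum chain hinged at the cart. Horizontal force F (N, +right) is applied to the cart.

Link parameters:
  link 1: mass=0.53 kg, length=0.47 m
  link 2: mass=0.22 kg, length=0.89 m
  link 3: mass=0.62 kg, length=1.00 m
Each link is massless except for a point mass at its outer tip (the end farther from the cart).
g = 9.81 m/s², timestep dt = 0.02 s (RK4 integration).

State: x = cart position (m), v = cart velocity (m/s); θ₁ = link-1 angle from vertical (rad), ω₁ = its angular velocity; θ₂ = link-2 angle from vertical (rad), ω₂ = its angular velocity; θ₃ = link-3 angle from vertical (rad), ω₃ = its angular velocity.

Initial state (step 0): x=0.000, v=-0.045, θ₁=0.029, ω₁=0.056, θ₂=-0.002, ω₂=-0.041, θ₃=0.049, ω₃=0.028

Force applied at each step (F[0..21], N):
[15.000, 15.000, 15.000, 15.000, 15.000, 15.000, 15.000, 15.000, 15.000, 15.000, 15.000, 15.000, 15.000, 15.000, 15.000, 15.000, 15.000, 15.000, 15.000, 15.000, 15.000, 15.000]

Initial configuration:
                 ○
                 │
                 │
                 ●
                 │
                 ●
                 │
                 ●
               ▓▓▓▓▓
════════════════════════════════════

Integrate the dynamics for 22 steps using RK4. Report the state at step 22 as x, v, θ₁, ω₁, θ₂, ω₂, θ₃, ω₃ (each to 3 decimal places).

Answer: x=0.860, v=3.013, θ₁=-1.910, ω₁=-6.834, θ₂=-0.460, ω₂=-3.995, θ₃=0.034, ω₃=-0.979

Derivation:
apply F[0]=+15.000 → step 1: x=0.001, v=0.165, θ₁=0.026, ω₁=-0.359, θ₂=-0.003, ω₂=-0.092, θ₃=0.050, ω₃=0.068
apply F[1]=+15.000 → step 2: x=0.007, v=0.377, θ₁=0.015, ω₁=-0.784, θ₂=-0.006, ω₂=-0.140, θ₃=0.052, ω₃=0.109
apply F[2]=+15.000 → step 3: x=0.016, v=0.592, θ₁=-0.006, ω₁=-1.231, θ₂=-0.009, ω₂=-0.182, θ₃=0.054, ω₃=0.151
apply F[3]=+15.000 → step 4: x=0.030, v=0.811, θ₁=-0.035, ω₁=-1.709, θ₂=-0.013, ω₂=-0.213, θ₃=0.058, ω₃=0.194
apply F[4]=+15.000 → step 5: x=0.049, v=1.034, θ₁=-0.074, ω₁=-2.225, θ₂=-0.017, ω₂=-0.231, θ₃=0.062, ω₃=0.235
apply F[5]=+15.000 → step 6: x=0.072, v=1.261, θ₁=-0.124, ω₁=-2.773, θ₂=-0.022, ω₂=-0.235, θ₃=0.067, ω₃=0.270
apply F[6]=+15.000 → step 7: x=0.099, v=1.486, θ₁=-0.185, ω₁=-3.339, θ₂=-0.027, ω₂=-0.230, θ₃=0.073, ω₃=0.293
apply F[7]=+15.000 → step 8: x=0.131, v=1.706, θ₁=-0.258, ω₁=-3.895, θ₂=-0.031, ω₂=-0.226, θ₃=0.079, ω₃=0.299
apply F[8]=+15.000 → step 9: x=0.167, v=1.912, θ₁=-0.341, ω₁=-4.408, θ₂=-0.036, ω₂=-0.240, θ₃=0.085, ω₃=0.285
apply F[9]=+15.000 → step 10: x=0.207, v=2.099, θ₁=-0.433, ω₁=-4.852, θ₂=-0.041, ω₂=-0.287, θ₃=0.090, ω₃=0.251
apply F[10]=+15.000 → step 11: x=0.251, v=2.265, θ₁=-0.534, ω₁=-5.218, θ₂=-0.048, ω₂=-0.381, θ₃=0.095, ω₃=0.200
apply F[11]=+15.000 → step 12: x=0.298, v=2.409, θ₁=-0.642, ω₁=-5.511, θ₂=-0.057, ω₂=-0.524, θ₃=0.098, ω₃=0.137
apply F[12]=+15.000 → step 13: x=0.347, v=2.532, θ₁=-0.754, ω₁=-5.749, θ₂=-0.069, ω₂=-0.716, θ₃=0.100, ω₃=0.066
apply F[13]=+15.000 → step 14: x=0.399, v=2.638, θ₁=-0.871, ω₁=-5.946, θ₂=-0.086, ω₂=-0.954, θ₃=0.101, ω₃=-0.012
apply F[14]=+15.000 → step 15: x=0.453, v=2.727, θ₁=-0.992, ω₁=-6.116, θ₂=-0.107, ω₂=-1.232, θ₃=0.099, ω₃=-0.094
apply F[15]=+15.000 → step 16: x=0.508, v=2.801, θ₁=-1.116, ω₁=-6.268, θ₂=-0.135, ω₂=-1.547, θ₃=0.097, ω₃=-0.183
apply F[16]=+15.000 → step 17: x=0.565, v=2.861, θ₁=-1.243, ω₁=-6.407, θ₂=-0.169, ω₂=-1.895, θ₃=0.092, ω₃=-0.278
apply F[17]=+15.000 → step 18: x=0.622, v=2.908, θ₁=-1.372, ω₁=-6.534, θ₂=-0.211, ω₂=-2.273, θ₃=0.086, ω₃=-0.383
apply F[18]=+15.000 → step 19: x=0.681, v=2.945, θ₁=-1.504, ω₁=-6.647, θ₂=-0.261, ω₂=-2.678, θ₃=0.077, ω₃=-0.500
apply F[19]=+15.000 → step 20: x=0.740, v=2.972, θ₁=-1.638, ω₁=-6.741, θ₂=-0.318, ω₂=-3.103, θ₃=0.065, ω₃=-0.635
apply F[20]=+15.000 → step 21: x=0.800, v=2.994, θ₁=-1.773, ω₁=-6.807, θ₂=-0.385, ω₂=-3.545, θ₃=0.051, ω₃=-0.792
apply F[21]=+15.000 → step 22: x=0.860, v=3.013, θ₁=-1.910, ω₁=-6.834, θ₂=-0.460, ω₂=-3.995, θ₃=0.034, ω₃=-0.979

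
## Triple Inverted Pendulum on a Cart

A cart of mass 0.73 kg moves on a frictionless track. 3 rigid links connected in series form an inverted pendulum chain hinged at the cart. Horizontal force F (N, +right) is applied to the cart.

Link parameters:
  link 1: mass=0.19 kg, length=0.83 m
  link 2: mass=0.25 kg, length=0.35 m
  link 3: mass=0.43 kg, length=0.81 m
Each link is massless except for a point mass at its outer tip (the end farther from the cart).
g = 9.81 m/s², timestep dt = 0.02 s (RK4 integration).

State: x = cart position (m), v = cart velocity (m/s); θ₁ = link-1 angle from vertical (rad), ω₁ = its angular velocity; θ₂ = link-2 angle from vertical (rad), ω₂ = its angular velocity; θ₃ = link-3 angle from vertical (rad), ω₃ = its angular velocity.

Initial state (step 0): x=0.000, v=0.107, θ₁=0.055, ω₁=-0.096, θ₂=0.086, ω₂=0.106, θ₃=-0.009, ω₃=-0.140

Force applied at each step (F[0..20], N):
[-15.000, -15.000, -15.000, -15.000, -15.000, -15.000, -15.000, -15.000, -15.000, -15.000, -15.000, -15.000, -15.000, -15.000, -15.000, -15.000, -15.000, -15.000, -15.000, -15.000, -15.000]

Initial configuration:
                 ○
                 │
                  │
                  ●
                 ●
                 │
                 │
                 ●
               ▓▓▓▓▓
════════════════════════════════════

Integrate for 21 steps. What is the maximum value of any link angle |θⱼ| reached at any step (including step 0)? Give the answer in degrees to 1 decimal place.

Answer: 82.8°

Derivation:
apply F[0]=-15.000 → step 1: x=-0.002, v=-0.315, θ₁=0.058, ω₁=0.402, θ₂=0.090, ω₂=0.256, θ₃=-0.012, ω₃=-0.195
apply F[1]=-15.000 → step 2: x=-0.013, v=-0.738, θ₁=0.071, ω₁=0.906, θ₂=0.096, ω₂=0.398, θ₃=-0.017, ω₃=-0.251
apply F[2]=-15.000 → step 3: x=-0.032, v=-1.162, θ₁=0.094, ω₁=1.423, θ₂=0.105, ω₂=0.508, θ₃=-0.022, ω₃=-0.304
apply F[3]=-15.000 → step 4: x=-0.059, v=-1.585, θ₁=0.128, ω₁=1.956, θ₂=0.116, ω₂=0.571, θ₃=-0.029, ω₃=-0.347
apply F[4]=-15.000 → step 5: x=-0.095, v=-2.004, θ₁=0.173, ω₁=2.494, θ₂=0.128, ω₂=0.588, θ₃=-0.036, ω₃=-0.369
apply F[5]=-15.000 → step 6: x=-0.139, v=-2.411, θ₁=0.228, ω₁=3.016, θ₂=0.140, ω₂=0.590, θ₃=-0.043, ω₃=-0.359
apply F[6]=-15.000 → step 7: x=-0.191, v=-2.797, θ₁=0.293, ω₁=3.485, θ₂=0.152, ω₂=0.639, θ₃=-0.050, ω₃=-0.308
apply F[7]=-15.000 → step 8: x=-0.251, v=-3.155, θ₁=0.367, ω₁=3.871, θ₂=0.166, ω₂=0.810, θ₃=-0.056, ω₃=-0.213
apply F[8]=-15.000 → step 9: x=-0.317, v=-3.482, θ₁=0.447, ω₁=4.158, θ₂=0.185, ω₂=1.156, θ₃=-0.059, ω₃=-0.081
apply F[9]=-15.000 → step 10: x=-0.390, v=-3.779, θ₁=0.532, ω₁=4.347, θ₂=0.213, ω₂=1.683, θ₃=-0.059, ω₃=0.083
apply F[10]=-15.000 → step 11: x=-0.468, v=-4.049, θ₁=0.620, ω₁=4.452, θ₂=0.254, ω₂=2.365, θ₃=-0.055, ω₃=0.279
apply F[11]=-15.000 → step 12: x=-0.552, v=-4.294, θ₁=0.710, ω₁=4.485, θ₂=0.309, ω₂=3.153, θ₃=-0.047, ω₃=0.512
apply F[12]=-15.000 → step 13: x=-0.640, v=-4.514, θ₁=0.799, ω₁=4.455, θ₂=0.380, ω₂=3.992, θ₃=-0.034, ω₃=0.793
apply F[13]=-15.000 → step 14: x=-0.732, v=-4.709, θ₁=0.888, ω₁=4.371, θ₂=0.468, ω₂=4.824, θ₃=-0.015, ω₃=1.137
apply F[14]=-15.000 → step 15: x=-0.828, v=-4.878, θ₁=0.974, ω₁=4.246, θ₂=0.573, ω₂=5.584, θ₃=0.012, ω₃=1.561
apply F[15]=-15.000 → step 16: x=-0.927, v=-5.022, θ₁=1.057, ω₁=4.099, θ₂=0.691, ω₂=6.203, θ₃=0.048, ω₃=2.076
apply F[16]=-15.000 → step 17: x=-1.029, v=-5.142, θ₁=1.138, ω₁=3.957, θ₂=0.819, ω₂=6.614, θ₃=0.096, ω₃=2.688
apply F[17]=-15.000 → step 18: x=-1.133, v=-5.239, θ₁=1.216, ω₁=3.847, θ₂=0.954, ω₂=6.754, θ₃=0.156, ω₃=3.388
apply F[18]=-15.000 → step 19: x=-1.238, v=-5.319, θ₁=1.292, ω₁=3.791, θ₂=1.087, ω₂=6.569, θ₃=0.232, ω₃=4.158
apply F[19]=-15.000 → step 20: x=-1.345, v=-5.386, θ₁=1.368, ω₁=3.799, θ₂=1.214, ω₂=6.031, θ₃=0.323, ω₃=4.969
apply F[20]=-15.000 → step 21: x=-1.454, v=-5.440, θ₁=1.445, ω₁=3.860, θ₂=1.326, ω₂=5.141, θ₃=0.430, ω₃=5.799
Max |angle| over trajectory = 1.445 rad = 82.8°.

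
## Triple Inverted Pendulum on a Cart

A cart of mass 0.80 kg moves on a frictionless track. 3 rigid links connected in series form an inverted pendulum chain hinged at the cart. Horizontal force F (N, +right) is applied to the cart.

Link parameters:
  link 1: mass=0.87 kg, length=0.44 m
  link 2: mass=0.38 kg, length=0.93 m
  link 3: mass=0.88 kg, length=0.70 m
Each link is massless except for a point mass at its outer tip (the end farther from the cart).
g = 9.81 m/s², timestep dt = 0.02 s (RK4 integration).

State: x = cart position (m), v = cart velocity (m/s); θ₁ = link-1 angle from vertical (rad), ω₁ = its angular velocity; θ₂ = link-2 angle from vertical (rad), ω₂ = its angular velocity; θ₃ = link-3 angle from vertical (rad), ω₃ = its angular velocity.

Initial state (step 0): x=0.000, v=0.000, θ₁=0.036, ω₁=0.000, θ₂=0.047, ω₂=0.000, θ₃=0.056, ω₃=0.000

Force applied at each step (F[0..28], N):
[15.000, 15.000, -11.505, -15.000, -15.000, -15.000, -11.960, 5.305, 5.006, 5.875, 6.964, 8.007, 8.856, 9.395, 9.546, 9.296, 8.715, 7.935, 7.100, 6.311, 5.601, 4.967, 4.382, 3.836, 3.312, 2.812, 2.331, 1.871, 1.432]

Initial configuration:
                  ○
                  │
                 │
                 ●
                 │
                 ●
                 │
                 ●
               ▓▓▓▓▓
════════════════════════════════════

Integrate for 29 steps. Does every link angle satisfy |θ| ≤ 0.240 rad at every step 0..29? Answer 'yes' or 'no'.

Answer: yes

Derivation:
apply F[0]=+15.000 → step 1: x=0.004, v=0.357, θ₁=0.028, ω₁=-0.805, θ₂=0.047, ω₂=0.003, θ₃=0.056, ω₃=0.009
apply F[1]=+15.000 → step 2: x=0.014, v=0.723, θ₁=0.004, ω₁=-1.647, θ₂=0.047, ω₂=0.013, θ₃=0.056, ω₃=0.017
apply F[2]=-11.505 → step 3: x=0.026, v=0.441, θ₁=-0.023, ω₁=-1.046, θ₂=0.048, ω₂=0.037, θ₃=0.057, ω₃=0.025
apply F[3]=-15.000 → step 4: x=0.031, v=0.082, θ₁=-0.037, ω₁=-0.298, θ₂=0.049, ω₂=0.075, θ₃=0.057, ω₃=0.033
apply F[4]=-15.000 → step 5: x=0.029, v=-0.272, θ₁=-0.035, ω₁=0.432, θ₂=0.051, ω₂=0.118, θ₃=0.058, ω₃=0.041
apply F[5]=-15.000 → step 6: x=0.020, v=-0.632, θ₁=-0.019, ω₁=1.184, θ₂=0.053, ω₂=0.156, θ₃=0.059, ω₃=0.047
apply F[6]=-11.960 → step 7: x=0.005, v=-0.928, θ₁=0.011, ω₁=1.820, θ₂=0.057, ω₂=0.183, θ₃=0.060, ω₃=0.051
apply F[7]=+5.305 → step 8: x=-0.013, v=-0.809, θ₁=0.044, ω₁=1.543, θ₂=0.061, ω₂=0.196, θ₃=0.061, ω₃=0.052
apply F[8]=+5.006 → step 9: x=-0.028, v=-0.712, θ₁=0.073, ω₁=1.349, θ₂=0.065, ω₂=0.198, θ₃=0.062, ω₃=0.052
apply F[9]=+5.875 → step 10: x=-0.041, v=-0.609, θ₁=0.098, ω₁=1.165, θ₂=0.068, ω₂=0.190, θ₃=0.063, ω₃=0.048
apply F[10]=+6.964 → step 11: x=-0.052, v=-0.492, θ₁=0.119, ω₁=0.974, θ₂=0.072, ω₂=0.174, θ₃=0.064, ω₃=0.042
apply F[11]=+8.007 → step 12: x=-0.061, v=-0.361, θ₁=0.137, ω₁=0.773, θ₂=0.075, ω₂=0.149, θ₃=0.065, ω₃=0.032
apply F[12]=+8.856 → step 13: x=-0.066, v=-0.219, θ₁=0.150, ω₁=0.564, θ₂=0.078, ω₂=0.118, θ₃=0.065, ω₃=0.021
apply F[13]=+9.395 → step 14: x=-0.069, v=-0.072, θ₁=0.159, ω₁=0.355, θ₂=0.080, ω₂=0.083, θ₃=0.066, ω₃=0.007
apply F[14]=+9.546 → step 15: x=-0.069, v=0.075, θ₁=0.164, ω₁=0.155, θ₂=0.081, ω₂=0.045, θ₃=0.066, ω₃=-0.008
apply F[15]=+9.296 → step 16: x=-0.066, v=0.213, θ₁=0.166, ω₁=-0.024, θ₂=0.082, ω₂=0.007, θ₃=0.065, ω₃=-0.025
apply F[16]=+8.715 → step 17: x=-0.061, v=0.339, θ₁=0.164, ω₁=-0.174, θ₂=0.082, ω₂=-0.030, θ₃=0.065, ω₃=-0.042
apply F[17]=+7.935 → step 18: x=-0.053, v=0.448, θ₁=0.159, ω₁=-0.292, θ₂=0.081, ω₂=-0.066, θ₃=0.064, ω₃=-0.059
apply F[18]=+7.100 → step 19: x=-0.043, v=0.540, θ₁=0.152, ω₁=-0.380, θ₂=0.079, ω₂=-0.098, θ₃=0.062, ω₃=-0.075
apply F[19]=+6.311 → step 20: x=-0.032, v=0.618, θ₁=0.144, ω₁=-0.443, θ₂=0.077, ω₂=-0.127, θ₃=0.061, ω₃=-0.091
apply F[20]=+5.601 → step 21: x=-0.018, v=0.684, θ₁=0.135, ω₁=-0.487, θ₂=0.074, ω₂=-0.153, θ₃=0.059, ω₃=-0.106
apply F[21]=+4.967 → step 22: x=-0.004, v=0.740, θ₁=0.125, ω₁=-0.518, θ₂=0.071, ω₂=-0.175, θ₃=0.056, ω₃=-0.120
apply F[22]=+4.382 → step 23: x=0.011, v=0.787, θ₁=0.114, ω₁=-0.538, θ₂=0.067, ω₂=-0.195, θ₃=0.054, ω₃=-0.133
apply F[23]=+3.836 → step 24: x=0.027, v=0.827, θ₁=0.103, ω₁=-0.550, θ₂=0.063, ω₂=-0.211, θ₃=0.051, ω₃=-0.145
apply F[24]=+3.312 → step 25: x=0.044, v=0.859, θ₁=0.092, ω₁=-0.555, θ₂=0.059, ω₂=-0.225, θ₃=0.048, ω₃=-0.155
apply F[25]=+2.812 → step 26: x=0.061, v=0.884, θ₁=0.081, ω₁=-0.555, θ₂=0.054, ω₂=-0.236, θ₃=0.045, ω₃=-0.164
apply F[26]=+2.331 → step 27: x=0.079, v=0.903, θ₁=0.070, ω₁=-0.549, θ₂=0.049, ω₂=-0.244, θ₃=0.041, ω₃=-0.172
apply F[27]=+1.871 → step 28: x=0.097, v=0.917, θ₁=0.060, ω₁=-0.539, θ₂=0.044, ω₂=-0.250, θ₃=0.038, ω₃=-0.178
apply F[28]=+1.432 → step 29: x=0.116, v=0.925, θ₁=0.049, ω₁=-0.525, θ₂=0.039, ω₂=-0.254, θ₃=0.034, ω₃=-0.183
Max |angle| over trajectory = 0.166 rad; bound = 0.240 → within bound.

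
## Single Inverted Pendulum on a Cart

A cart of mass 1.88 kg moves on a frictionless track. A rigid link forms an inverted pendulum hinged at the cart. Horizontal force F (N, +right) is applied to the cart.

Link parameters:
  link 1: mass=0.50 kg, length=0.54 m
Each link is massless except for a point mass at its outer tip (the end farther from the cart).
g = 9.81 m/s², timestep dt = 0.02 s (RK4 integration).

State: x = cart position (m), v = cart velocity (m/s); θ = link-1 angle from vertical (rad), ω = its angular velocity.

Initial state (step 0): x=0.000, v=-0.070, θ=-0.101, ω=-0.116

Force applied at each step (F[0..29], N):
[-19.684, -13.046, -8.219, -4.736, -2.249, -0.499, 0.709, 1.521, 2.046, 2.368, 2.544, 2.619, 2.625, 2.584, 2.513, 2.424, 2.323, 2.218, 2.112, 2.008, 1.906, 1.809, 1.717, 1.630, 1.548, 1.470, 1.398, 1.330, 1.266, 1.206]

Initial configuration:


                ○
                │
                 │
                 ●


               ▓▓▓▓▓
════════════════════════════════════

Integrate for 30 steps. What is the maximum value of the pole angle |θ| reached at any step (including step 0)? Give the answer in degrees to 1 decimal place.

apply F[0]=-19.684 → step 1: x=-0.003, v=-0.274, θ=-0.100, ω=0.223
apply F[1]=-13.046 → step 2: x=-0.010, v=-0.407, θ=-0.093, ω=0.433
apply F[2]=-8.219 → step 3: x=-0.019, v=-0.490, θ=-0.084, ω=0.554
apply F[3]=-4.736 → step 4: x=-0.029, v=-0.536, θ=-0.072, ω=0.611
apply F[4]=-2.249 → step 5: x=-0.040, v=-0.557, θ=-0.060, ω=0.625
apply F[5]=-0.499 → step 6: x=-0.052, v=-0.559, θ=-0.047, ω=0.611
apply F[6]=+0.709 → step 7: x=-0.063, v=-0.550, θ=-0.035, ω=0.578
apply F[7]=+1.521 → step 8: x=-0.073, v=-0.532, θ=-0.024, ω=0.534
apply F[8]=+2.046 → step 9: x=-0.084, v=-0.509, θ=-0.014, ω=0.485
apply F[9]=+2.368 → step 10: x=-0.094, v=-0.484, θ=-0.005, ω=0.434
apply F[10]=+2.544 → step 11: x=-0.103, v=-0.456, θ=0.003, ω=0.384
apply F[11]=+2.619 → step 12: x=-0.112, v=-0.429, θ=0.011, ω=0.335
apply F[12]=+2.625 → step 13: x=-0.120, v=-0.402, θ=0.017, ω=0.290
apply F[13]=+2.584 → step 14: x=-0.128, v=-0.375, θ=0.022, ω=0.248
apply F[14]=+2.513 → step 15: x=-0.135, v=-0.350, θ=0.027, ω=0.210
apply F[15]=+2.424 → step 16: x=-0.142, v=-0.326, θ=0.031, ω=0.175
apply F[16]=+2.323 → step 17: x=-0.148, v=-0.302, θ=0.034, ω=0.145
apply F[17]=+2.218 → step 18: x=-0.154, v=-0.281, θ=0.036, ω=0.117
apply F[18]=+2.112 → step 19: x=-0.160, v=-0.260, θ=0.039, ω=0.093
apply F[19]=+2.008 → step 20: x=-0.165, v=-0.241, θ=0.040, ω=0.071
apply F[20]=+1.906 → step 21: x=-0.169, v=-0.223, θ=0.041, ω=0.053
apply F[21]=+1.809 → step 22: x=-0.174, v=-0.206, θ=0.042, ω=0.036
apply F[22]=+1.717 → step 23: x=-0.178, v=-0.190, θ=0.043, ω=0.022
apply F[23]=+1.630 → step 24: x=-0.181, v=-0.175, θ=0.043, ω=0.010
apply F[24]=+1.548 → step 25: x=-0.185, v=-0.160, θ=0.043, ω=-0.001
apply F[25]=+1.470 → step 26: x=-0.188, v=-0.147, θ=0.043, ω=-0.010
apply F[26]=+1.398 → step 27: x=-0.190, v=-0.134, θ=0.043, ω=-0.018
apply F[27]=+1.330 → step 28: x=-0.193, v=-0.122, θ=0.042, ω=-0.024
apply F[28]=+1.266 → step 29: x=-0.195, v=-0.111, θ=0.042, ω=-0.030
apply F[29]=+1.206 → step 30: x=-0.197, v=-0.101, θ=0.041, ω=-0.034
Max |angle| over trajectory = 0.101 rad = 5.8°.

Answer: 5.8°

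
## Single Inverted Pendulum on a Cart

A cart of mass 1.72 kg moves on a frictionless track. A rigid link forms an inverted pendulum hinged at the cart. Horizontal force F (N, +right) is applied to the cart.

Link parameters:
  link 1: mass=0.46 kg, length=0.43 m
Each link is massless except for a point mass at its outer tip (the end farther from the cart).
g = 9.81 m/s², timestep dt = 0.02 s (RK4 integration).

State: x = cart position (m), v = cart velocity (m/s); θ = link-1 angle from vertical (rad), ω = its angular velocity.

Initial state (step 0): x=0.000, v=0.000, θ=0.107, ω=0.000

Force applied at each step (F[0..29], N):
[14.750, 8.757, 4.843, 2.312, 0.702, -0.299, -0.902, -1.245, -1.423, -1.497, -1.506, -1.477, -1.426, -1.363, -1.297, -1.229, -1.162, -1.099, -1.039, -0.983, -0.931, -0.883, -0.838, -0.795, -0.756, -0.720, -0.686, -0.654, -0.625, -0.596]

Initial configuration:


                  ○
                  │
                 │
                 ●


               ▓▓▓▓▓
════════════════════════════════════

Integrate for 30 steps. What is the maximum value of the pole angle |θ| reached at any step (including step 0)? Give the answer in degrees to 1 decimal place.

apply F[0]=+14.750 → step 1: x=0.002, v=0.166, θ=0.104, ω=-0.335
apply F[1]=+8.757 → step 2: x=0.006, v=0.262, θ=0.095, ω=-0.512
apply F[2]=+4.843 → step 3: x=0.012, v=0.314, θ=0.084, ω=-0.591
apply F[3]=+2.312 → step 4: x=0.018, v=0.336, θ=0.072, ω=-0.608
apply F[4]=+0.702 → step 5: x=0.025, v=0.341, θ=0.060, ω=-0.589
apply F[5]=-0.299 → step 6: x=0.032, v=0.335, θ=0.049, ω=-0.549
apply F[6]=-0.902 → step 7: x=0.038, v=0.322, θ=0.038, ω=-0.500
apply F[7]=-1.245 → step 8: x=0.045, v=0.306, θ=0.029, ω=-0.447
apply F[8]=-1.423 → step 9: x=0.050, v=0.288, θ=0.021, ω=-0.394
apply F[9]=-1.497 → step 10: x=0.056, v=0.270, θ=0.013, ω=-0.344
apply F[10]=-1.506 → step 11: x=0.061, v=0.252, θ=0.007, ω=-0.298
apply F[11]=-1.477 → step 12: x=0.066, v=0.234, θ=0.001, ω=-0.255
apply F[12]=-1.426 → step 13: x=0.071, v=0.218, θ=-0.004, ω=-0.218
apply F[13]=-1.363 → step 14: x=0.075, v=0.202, θ=-0.008, ω=-0.184
apply F[14]=-1.297 → step 15: x=0.079, v=0.188, θ=-0.011, ω=-0.154
apply F[15]=-1.229 → step 16: x=0.082, v=0.174, θ=-0.014, ω=-0.128
apply F[16]=-1.162 → step 17: x=0.086, v=0.161, θ=-0.016, ω=-0.105
apply F[17]=-1.099 → step 18: x=0.089, v=0.149, θ=-0.018, ω=-0.086
apply F[18]=-1.039 → step 19: x=0.092, v=0.138, θ=-0.019, ω=-0.068
apply F[19]=-0.983 → step 20: x=0.094, v=0.128, θ=-0.021, ω=-0.053
apply F[20]=-0.931 → step 21: x=0.097, v=0.118, θ=-0.022, ω=-0.040
apply F[21]=-0.883 → step 22: x=0.099, v=0.109, θ=-0.022, ω=-0.029
apply F[22]=-0.838 → step 23: x=0.101, v=0.101, θ=-0.023, ω=-0.020
apply F[23]=-0.795 → step 24: x=0.103, v=0.093, θ=-0.023, ω=-0.012
apply F[24]=-0.756 → step 25: x=0.105, v=0.085, θ=-0.023, ω=-0.005
apply F[25]=-0.720 → step 26: x=0.107, v=0.078, θ=-0.023, ω=0.001
apply F[26]=-0.686 → step 27: x=0.108, v=0.071, θ=-0.023, ω=0.007
apply F[27]=-0.654 → step 28: x=0.109, v=0.065, θ=-0.023, ω=0.011
apply F[28]=-0.625 → step 29: x=0.111, v=0.059, θ=-0.023, ω=0.014
apply F[29]=-0.596 → step 30: x=0.112, v=0.053, θ=-0.023, ω=0.017
Max |angle| over trajectory = 0.107 rad = 6.1°.

Answer: 6.1°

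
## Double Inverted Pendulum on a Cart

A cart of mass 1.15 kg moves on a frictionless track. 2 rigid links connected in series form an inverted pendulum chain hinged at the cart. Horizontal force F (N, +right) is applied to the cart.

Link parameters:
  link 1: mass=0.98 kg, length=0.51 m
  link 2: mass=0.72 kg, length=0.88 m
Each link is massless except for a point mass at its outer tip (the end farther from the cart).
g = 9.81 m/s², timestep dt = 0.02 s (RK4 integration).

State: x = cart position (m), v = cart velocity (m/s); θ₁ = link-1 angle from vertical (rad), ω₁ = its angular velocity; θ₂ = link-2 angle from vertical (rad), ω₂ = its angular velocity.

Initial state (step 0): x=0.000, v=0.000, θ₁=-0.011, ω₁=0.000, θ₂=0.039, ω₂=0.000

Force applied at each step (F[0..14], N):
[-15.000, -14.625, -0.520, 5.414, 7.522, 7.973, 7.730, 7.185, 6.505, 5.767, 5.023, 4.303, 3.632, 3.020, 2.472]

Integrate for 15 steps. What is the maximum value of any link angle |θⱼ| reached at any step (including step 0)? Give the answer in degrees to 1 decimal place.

Answer: 4.9°

Derivation:
apply F[0]=-15.000 → step 1: x=-0.003, v=-0.258, θ₁=-0.006, ω₁=0.489, θ₂=0.039, ω₂=0.019
apply F[1]=-14.625 → step 2: x=-0.010, v=-0.513, θ₁=0.009, ω₁=0.977, θ₂=0.040, ω₂=0.034
apply F[2]=-0.520 → step 3: x=-0.021, v=-0.527, θ₁=0.028, ω₁=1.006, θ₂=0.040, ω₂=0.041
apply F[3]=+5.414 → step 4: x=-0.030, v=-0.443, θ₁=0.047, ω₁=0.856, θ₂=0.041, ω₂=0.043
apply F[4]=+7.522 → step 5: x=-0.038, v=-0.328, θ₁=0.062, ω₁=0.656, θ₂=0.042, ω₂=0.038
apply F[5]=+7.973 → step 6: x=-0.043, v=-0.210, θ₁=0.073, ω₁=0.457, θ₂=0.043, ω₂=0.028
apply F[6]=+7.730 → step 7: x=-0.047, v=-0.098, θ₁=0.080, ω₁=0.279, θ₂=0.043, ω₂=0.014
apply F[7]=+7.185 → step 8: x=-0.047, v=0.002, θ₁=0.084, ω₁=0.127, θ₂=0.043, ω₂=-0.002
apply F[8]=+6.505 → step 9: x=-0.047, v=0.089, θ₁=0.086, ω₁=0.000, θ₂=0.043, ω₂=-0.019
apply F[9]=+5.767 → step 10: x=-0.044, v=0.164, θ₁=0.085, ω₁=-0.101, θ₂=0.043, ω₂=-0.035
apply F[10]=+5.023 → step 11: x=-0.040, v=0.227, θ₁=0.082, ω₁=-0.179, θ₂=0.042, ω₂=-0.052
apply F[11]=+4.303 → step 12: x=-0.035, v=0.278, θ₁=0.078, ω₁=-0.238, θ₂=0.041, ω₂=-0.067
apply F[12]=+3.632 → step 13: x=-0.029, v=0.320, θ₁=0.073, ω₁=-0.279, θ₂=0.039, ω₂=-0.081
apply F[13]=+3.020 → step 14: x=-0.022, v=0.352, θ₁=0.067, ω₁=-0.307, θ₂=0.037, ω₂=-0.093
apply F[14]=+2.472 → step 15: x=-0.015, v=0.376, θ₁=0.060, ω₁=-0.322, θ₂=0.035, ω₂=-0.104
Max |angle| over trajectory = 0.086 rad = 4.9°.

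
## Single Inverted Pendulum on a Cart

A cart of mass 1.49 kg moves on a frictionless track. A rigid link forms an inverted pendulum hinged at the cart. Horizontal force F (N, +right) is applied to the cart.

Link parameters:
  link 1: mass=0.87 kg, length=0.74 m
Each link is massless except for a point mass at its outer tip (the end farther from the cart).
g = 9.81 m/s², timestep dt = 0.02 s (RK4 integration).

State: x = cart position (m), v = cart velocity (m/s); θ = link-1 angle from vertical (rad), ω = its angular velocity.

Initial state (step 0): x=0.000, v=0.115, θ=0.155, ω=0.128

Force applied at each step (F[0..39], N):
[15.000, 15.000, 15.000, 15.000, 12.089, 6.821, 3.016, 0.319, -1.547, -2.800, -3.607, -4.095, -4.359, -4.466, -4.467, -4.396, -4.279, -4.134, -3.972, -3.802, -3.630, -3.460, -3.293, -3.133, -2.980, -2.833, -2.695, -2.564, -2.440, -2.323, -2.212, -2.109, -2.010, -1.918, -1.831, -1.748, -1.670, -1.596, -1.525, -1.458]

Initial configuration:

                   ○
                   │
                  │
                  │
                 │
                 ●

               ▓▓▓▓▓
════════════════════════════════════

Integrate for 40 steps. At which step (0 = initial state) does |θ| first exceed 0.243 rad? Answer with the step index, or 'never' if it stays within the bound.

apply F[0]=+15.000 → step 1: x=0.004, v=0.296, θ=0.156, ω=-0.073
apply F[1]=+15.000 → step 2: x=0.012, v=0.478, θ=0.152, ω=-0.275
apply F[2]=+15.000 → step 3: x=0.023, v=0.660, θ=0.145, ω=-0.479
apply F[3]=+15.000 → step 4: x=0.038, v=0.844, θ=0.133, ω=-0.689
apply F[4]=+12.089 → step 5: x=0.057, v=0.991, θ=0.117, ω=-0.853
apply F[5]=+6.821 → step 6: x=0.077, v=1.071, θ=0.100, ω=-0.931
apply F[6]=+3.016 → step 7: x=0.099, v=1.102, θ=0.081, ω=-0.948
apply F[7]=+0.319 → step 8: x=0.121, v=1.098, θ=0.062, ω=-0.925
apply F[8]=-1.547 → step 9: x=0.143, v=1.072, θ=0.044, ω=-0.875
apply F[9]=-2.800 → step 10: x=0.164, v=1.030, θ=0.027, ω=-0.810
apply F[10]=-3.607 → step 11: x=0.184, v=0.980, θ=0.012, ω=-0.736
apply F[11]=-4.095 → step 12: x=0.203, v=0.924, θ=-0.002, ω=-0.660
apply F[12]=-4.359 → step 13: x=0.221, v=0.867, θ=-0.015, ω=-0.584
apply F[13]=-4.466 → step 14: x=0.237, v=0.809, θ=-0.025, ω=-0.512
apply F[14]=-4.467 → step 15: x=0.253, v=0.753, θ=-0.035, ω=-0.444
apply F[15]=-4.396 → step 16: x=0.268, v=0.698, θ=-0.043, ω=-0.380
apply F[16]=-4.279 → step 17: x=0.281, v=0.646, θ=-0.050, ω=-0.322
apply F[17]=-4.134 → step 18: x=0.293, v=0.597, θ=-0.056, ω=-0.270
apply F[18]=-3.972 → step 19: x=0.305, v=0.550, θ=-0.061, ω=-0.223
apply F[19]=-3.802 → step 20: x=0.316, v=0.506, θ=-0.065, ω=-0.181
apply F[20]=-3.630 → step 21: x=0.325, v=0.465, θ=-0.068, ω=-0.143
apply F[21]=-3.460 → step 22: x=0.334, v=0.427, θ=-0.071, ω=-0.110
apply F[22]=-3.293 → step 23: x=0.342, v=0.391, θ=-0.073, ω=-0.080
apply F[23]=-3.133 → step 24: x=0.350, v=0.358, θ=-0.074, ω=-0.055
apply F[24]=-2.980 → step 25: x=0.357, v=0.326, θ=-0.075, ω=-0.032
apply F[25]=-2.833 → step 26: x=0.363, v=0.297, θ=-0.075, ω=-0.012
apply F[26]=-2.695 → step 27: x=0.369, v=0.269, θ=-0.076, ω=0.005
apply F[27]=-2.564 → step 28: x=0.374, v=0.244, θ=-0.075, ω=0.019
apply F[28]=-2.440 → step 29: x=0.378, v=0.220, θ=-0.075, ω=0.032
apply F[29]=-2.323 → step 30: x=0.382, v=0.197, θ=-0.074, ω=0.043
apply F[30]=-2.212 → step 31: x=0.386, v=0.176, θ=-0.073, ω=0.052
apply F[31]=-2.109 → step 32: x=0.390, v=0.156, θ=-0.072, ω=0.059
apply F[32]=-2.010 → step 33: x=0.392, v=0.137, θ=-0.071, ω=0.066
apply F[33]=-1.918 → step 34: x=0.395, v=0.119, θ=-0.069, ω=0.071
apply F[34]=-1.831 → step 35: x=0.397, v=0.103, θ=-0.068, ω=0.075
apply F[35]=-1.748 → step 36: x=0.399, v=0.087, θ=-0.066, ω=0.079
apply F[36]=-1.670 → step 37: x=0.401, v=0.072, θ=-0.065, ω=0.082
apply F[37]=-1.596 → step 38: x=0.402, v=0.058, θ=-0.063, ω=0.084
apply F[38]=-1.525 → step 39: x=0.403, v=0.045, θ=-0.061, ω=0.085
apply F[39]=-1.458 → step 40: x=0.404, v=0.032, θ=-0.060, ω=0.086
max |θ| = 0.156 ≤ 0.243 over all 41 states.

Answer: never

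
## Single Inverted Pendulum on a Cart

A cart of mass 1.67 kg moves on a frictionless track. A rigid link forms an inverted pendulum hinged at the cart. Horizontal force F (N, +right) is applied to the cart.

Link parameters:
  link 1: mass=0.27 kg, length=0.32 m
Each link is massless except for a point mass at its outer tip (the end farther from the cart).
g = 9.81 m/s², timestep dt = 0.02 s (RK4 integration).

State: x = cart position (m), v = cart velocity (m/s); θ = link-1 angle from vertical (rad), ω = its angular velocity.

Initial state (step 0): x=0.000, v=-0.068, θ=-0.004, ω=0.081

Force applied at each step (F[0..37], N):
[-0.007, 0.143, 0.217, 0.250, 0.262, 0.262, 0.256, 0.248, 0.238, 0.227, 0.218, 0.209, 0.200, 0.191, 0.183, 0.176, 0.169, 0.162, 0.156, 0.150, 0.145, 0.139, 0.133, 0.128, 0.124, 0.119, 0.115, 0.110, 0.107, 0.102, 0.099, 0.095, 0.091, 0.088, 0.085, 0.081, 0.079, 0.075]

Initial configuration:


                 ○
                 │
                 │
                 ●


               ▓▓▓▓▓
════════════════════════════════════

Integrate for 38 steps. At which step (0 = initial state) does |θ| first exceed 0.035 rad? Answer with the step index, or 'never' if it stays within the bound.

Answer: never

Derivation:
apply F[0]=-0.007 → step 1: x=-0.001, v=-0.068, θ=-0.002, ω=0.079
apply F[1]=+0.143 → step 2: x=-0.003, v=-0.066, θ=-0.001, ω=0.072
apply F[2]=+0.217 → step 3: x=-0.004, v=-0.064, θ=0.000, ω=0.064
apply F[3]=+0.250 → step 4: x=-0.005, v=-0.061, θ=0.002, ω=0.056
apply F[4]=+0.262 → step 5: x=-0.006, v=-0.058, θ=0.003, ω=0.047
apply F[5]=+0.262 → step 6: x=-0.008, v=-0.055, θ=0.004, ω=0.040
apply F[6]=+0.256 → step 7: x=-0.009, v=-0.052, θ=0.004, ω=0.033
apply F[7]=+0.248 → step 8: x=-0.010, v=-0.049, θ=0.005, ω=0.027
apply F[8]=+0.238 → step 9: x=-0.011, v=-0.046, θ=0.005, ω=0.022
apply F[9]=+0.227 → step 10: x=-0.011, v=-0.044, θ=0.006, ω=0.017
apply F[10]=+0.218 → step 11: x=-0.012, v=-0.041, θ=0.006, ω=0.013
apply F[11]=+0.209 → step 12: x=-0.013, v=-0.039, θ=0.006, ω=0.010
apply F[12]=+0.200 → step 13: x=-0.014, v=-0.037, θ=0.006, ω=0.007
apply F[13]=+0.191 → step 14: x=-0.015, v=-0.035, θ=0.007, ω=0.005
apply F[14]=+0.183 → step 15: x=-0.015, v=-0.033, θ=0.007, ω=0.002
apply F[15]=+0.176 → step 16: x=-0.016, v=-0.031, θ=0.007, ω=0.001
apply F[16]=+0.169 → step 17: x=-0.016, v=-0.029, θ=0.007, ω=-0.001
apply F[17]=+0.162 → step 18: x=-0.017, v=-0.027, θ=0.007, ω=-0.002
apply F[18]=+0.156 → step 19: x=-0.018, v=-0.025, θ=0.007, ω=-0.003
apply F[19]=+0.150 → step 20: x=-0.018, v=-0.024, θ=0.007, ω=-0.004
apply F[20]=+0.145 → step 21: x=-0.019, v=-0.022, θ=0.006, ω=-0.005
apply F[21]=+0.139 → step 22: x=-0.019, v=-0.021, θ=0.006, ω=-0.006
apply F[22]=+0.133 → step 23: x=-0.019, v=-0.020, θ=0.006, ω=-0.006
apply F[23]=+0.128 → step 24: x=-0.020, v=-0.018, θ=0.006, ω=-0.007
apply F[24]=+0.124 → step 25: x=-0.020, v=-0.017, θ=0.006, ω=-0.007
apply F[25]=+0.119 → step 26: x=-0.020, v=-0.016, θ=0.006, ω=-0.007
apply F[26]=+0.115 → step 27: x=-0.021, v=-0.014, θ=0.006, ω=-0.007
apply F[27]=+0.110 → step 28: x=-0.021, v=-0.013, θ=0.006, ω=-0.007
apply F[28]=+0.107 → step 29: x=-0.021, v=-0.012, θ=0.005, ω=-0.008
apply F[29]=+0.102 → step 30: x=-0.021, v=-0.011, θ=0.005, ω=-0.008
apply F[30]=+0.099 → step 31: x=-0.022, v=-0.010, θ=0.005, ω=-0.008
apply F[31]=+0.095 → step 32: x=-0.022, v=-0.009, θ=0.005, ω=-0.008
apply F[32]=+0.091 → step 33: x=-0.022, v=-0.008, θ=0.005, ω=-0.008
apply F[33]=+0.088 → step 34: x=-0.022, v=-0.007, θ=0.005, ω=-0.007
apply F[34]=+0.085 → step 35: x=-0.022, v=-0.006, θ=0.004, ω=-0.007
apply F[35]=+0.081 → step 36: x=-0.022, v=-0.006, θ=0.004, ω=-0.007
apply F[36]=+0.079 → step 37: x=-0.023, v=-0.005, θ=0.004, ω=-0.007
apply F[37]=+0.075 → step 38: x=-0.023, v=-0.004, θ=0.004, ω=-0.007
max |θ| = 0.007 ≤ 0.035 over all 39 states.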